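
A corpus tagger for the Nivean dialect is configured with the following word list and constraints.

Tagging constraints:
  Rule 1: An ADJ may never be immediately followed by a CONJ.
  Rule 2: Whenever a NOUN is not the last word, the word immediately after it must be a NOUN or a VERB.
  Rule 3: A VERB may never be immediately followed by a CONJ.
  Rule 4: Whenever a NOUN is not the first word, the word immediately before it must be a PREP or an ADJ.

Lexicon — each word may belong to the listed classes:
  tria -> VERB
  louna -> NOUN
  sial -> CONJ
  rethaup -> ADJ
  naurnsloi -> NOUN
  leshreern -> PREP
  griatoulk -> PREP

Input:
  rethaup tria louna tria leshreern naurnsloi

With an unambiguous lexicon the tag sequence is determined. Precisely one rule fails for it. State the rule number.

4

Fixed tagging: ADJ VERB NOUN VERB PREP NOUN.
Checking each rule: R1 holds, R2 holds, R3 holds, R4 violated.
Only rule 4 fails.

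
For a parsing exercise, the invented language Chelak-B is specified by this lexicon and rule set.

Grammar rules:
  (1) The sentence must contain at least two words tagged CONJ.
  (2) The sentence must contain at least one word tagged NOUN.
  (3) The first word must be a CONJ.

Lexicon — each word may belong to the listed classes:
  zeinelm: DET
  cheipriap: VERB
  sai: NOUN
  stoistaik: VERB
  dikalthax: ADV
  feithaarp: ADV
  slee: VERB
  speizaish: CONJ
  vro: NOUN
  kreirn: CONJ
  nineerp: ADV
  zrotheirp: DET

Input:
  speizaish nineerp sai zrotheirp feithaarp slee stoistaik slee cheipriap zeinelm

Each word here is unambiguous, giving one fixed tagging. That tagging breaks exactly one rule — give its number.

Fixed tagging: CONJ ADV NOUN DET ADV VERB VERB VERB VERB DET.
Checking each rule: R1 ✗, R2 ✓, R3 ✓.
Only rule 1 fails.

1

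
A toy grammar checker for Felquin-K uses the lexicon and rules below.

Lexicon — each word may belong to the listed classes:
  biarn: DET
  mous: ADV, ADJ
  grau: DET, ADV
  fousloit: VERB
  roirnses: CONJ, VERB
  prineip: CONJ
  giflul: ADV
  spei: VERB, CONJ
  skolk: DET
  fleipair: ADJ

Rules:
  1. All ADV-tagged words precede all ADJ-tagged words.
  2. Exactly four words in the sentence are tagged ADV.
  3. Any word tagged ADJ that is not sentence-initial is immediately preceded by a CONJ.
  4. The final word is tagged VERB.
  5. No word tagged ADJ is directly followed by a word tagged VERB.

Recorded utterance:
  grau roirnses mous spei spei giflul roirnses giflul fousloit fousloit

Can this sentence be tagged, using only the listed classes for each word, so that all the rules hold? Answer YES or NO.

Candidates per position — 1:grau {DET,ADV}; 2:roirnses {CONJ,VERB}; 3:mous {ADV,ADJ}; 4:spei {VERB,CONJ}; 5:spei {VERB,CONJ}; 6:giflul {ADV}; 7:roirnses {CONJ,VERB}; 8:giflul {ADV}; 9:fousloit {VERB}; 10:fousloit {VERB}.
One satisfying assignment: ADV VERB ADV VERB CONJ ADV CONJ ADV VERB VERB.
Checking: rule 1 satisfied; rule 2 satisfied; rule 3 satisfied; rule 4 satisfied; rule 5 satisfied.

YES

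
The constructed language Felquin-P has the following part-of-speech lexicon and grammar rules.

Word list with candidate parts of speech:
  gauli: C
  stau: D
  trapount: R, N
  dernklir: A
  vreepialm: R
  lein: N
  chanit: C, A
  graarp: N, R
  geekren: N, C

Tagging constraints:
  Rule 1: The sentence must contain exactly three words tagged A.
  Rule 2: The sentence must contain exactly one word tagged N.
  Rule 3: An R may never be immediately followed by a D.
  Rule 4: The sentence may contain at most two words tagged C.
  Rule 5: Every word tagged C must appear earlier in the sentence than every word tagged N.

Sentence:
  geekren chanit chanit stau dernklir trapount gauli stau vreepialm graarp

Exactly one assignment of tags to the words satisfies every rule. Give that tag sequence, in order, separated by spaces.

Candidates per position — 1:geekren {N,C}; 2:chanit {C,A}; 3:chanit {C,A}; 4:stau {D}; 5:dernklir {A}; 6:trapount {R,N}; 7:gauli {C}; 8:stau {D}; 9:vreepialm {R}; 10:graarp {N,R}.
At position 1, choosing N makes rule 5 impossible to satisfy; hence C.
At position 2, choosing C makes rule 1 impossible to satisfy; hence A.
At position 3, choosing C makes rule 1 impossible to satisfy; hence A.
At position 6, choosing N makes rule 5 impossible to satisfy; hence R.
At position 10, choosing R makes rule 2 impossible to satisfy; hence N.
The unique satisfying tagging is: C A A D A R C D R N.
Checking: rule 1 holds; rule 2 holds; rule 3 holds; rule 4 holds; rule 5 holds.

C A A D A R C D R N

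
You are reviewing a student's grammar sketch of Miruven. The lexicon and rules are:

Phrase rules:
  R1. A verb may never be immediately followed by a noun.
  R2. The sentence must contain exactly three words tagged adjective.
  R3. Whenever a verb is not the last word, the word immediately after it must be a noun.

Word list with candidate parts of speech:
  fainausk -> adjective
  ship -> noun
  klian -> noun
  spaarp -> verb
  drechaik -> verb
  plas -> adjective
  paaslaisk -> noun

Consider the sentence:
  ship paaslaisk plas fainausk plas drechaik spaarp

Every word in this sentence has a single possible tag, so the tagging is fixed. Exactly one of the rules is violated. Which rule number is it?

3

Fixed tagging: noun noun adjective adjective adjective verb verb.
Checking each rule: R1 pass, R2 pass, R3 fail.
Only rule 3 fails.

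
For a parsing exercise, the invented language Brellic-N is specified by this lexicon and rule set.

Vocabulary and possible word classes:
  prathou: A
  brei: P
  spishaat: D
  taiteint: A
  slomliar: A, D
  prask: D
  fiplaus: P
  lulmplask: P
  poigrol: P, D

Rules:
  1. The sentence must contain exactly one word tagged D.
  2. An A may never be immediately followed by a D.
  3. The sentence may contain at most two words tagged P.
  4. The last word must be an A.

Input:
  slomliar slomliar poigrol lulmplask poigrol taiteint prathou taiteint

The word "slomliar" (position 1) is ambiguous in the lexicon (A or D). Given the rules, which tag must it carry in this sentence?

Candidates per position — 1:slomliar {A,D}; 2:slomliar {A,D}; 3:poigrol {P,D}; 4:lulmplask {P}; 5:poigrol {P,D}; 6:taiteint {A}; 7:prathou {A}; 8:taiteint {A}.
Position 1: the remaining choice is settled jointly with positions 2, 3, 5 — only A at position 1 is part of a tagging that satisfies every rule.
The unique satisfying tagging is: A A P P D A A A.
Check: rule 1 holds; rule 2 holds; rule 3 holds; rule 4 holds.

A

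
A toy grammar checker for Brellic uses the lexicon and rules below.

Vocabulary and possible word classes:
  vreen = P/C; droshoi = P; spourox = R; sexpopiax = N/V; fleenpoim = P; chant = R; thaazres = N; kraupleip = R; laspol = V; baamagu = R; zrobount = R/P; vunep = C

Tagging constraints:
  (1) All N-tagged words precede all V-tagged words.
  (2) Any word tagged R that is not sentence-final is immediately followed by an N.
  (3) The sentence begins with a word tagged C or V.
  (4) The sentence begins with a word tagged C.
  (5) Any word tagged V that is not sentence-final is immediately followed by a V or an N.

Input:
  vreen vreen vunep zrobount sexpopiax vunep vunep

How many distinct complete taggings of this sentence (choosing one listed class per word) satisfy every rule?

4

Candidates per position — 1:vreen {P,C}; 2:vreen {P,C}; 3:vunep {C}; 4:zrobount {R,P}; 5:sexpopiax {N,V}; 6:vunep {C}; 7:vunep {C}.
There are 16 candidate sequences in total.
The sequences that satisfy every rule: C P C R N C C; C P C P N C C; C C C R N C C; C C C P N C C.
Count = 4.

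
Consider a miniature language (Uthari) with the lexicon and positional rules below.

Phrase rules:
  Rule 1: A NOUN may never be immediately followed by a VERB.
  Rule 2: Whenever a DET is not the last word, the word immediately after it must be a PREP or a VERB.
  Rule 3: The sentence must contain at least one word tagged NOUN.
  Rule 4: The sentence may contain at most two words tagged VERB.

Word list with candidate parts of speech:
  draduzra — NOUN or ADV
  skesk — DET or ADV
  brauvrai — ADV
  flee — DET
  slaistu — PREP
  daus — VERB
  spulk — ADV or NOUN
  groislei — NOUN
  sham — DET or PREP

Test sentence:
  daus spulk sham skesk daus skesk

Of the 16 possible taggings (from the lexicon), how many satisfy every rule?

4

Candidates per position — 1:daus {VERB}; 2:spulk {ADV,NOUN}; 3:sham {DET,PREP}; 4:skesk {DET,ADV}; 5:daus {VERB}; 6:skesk {DET,ADV}.
There are 16 candidate sequences in total.
The sequences that satisfy every rule: VERB NOUN PREP DET VERB DET; VERB NOUN PREP DET VERB ADV; VERB NOUN PREP ADV VERB DET; VERB NOUN PREP ADV VERB ADV.
Count = 4.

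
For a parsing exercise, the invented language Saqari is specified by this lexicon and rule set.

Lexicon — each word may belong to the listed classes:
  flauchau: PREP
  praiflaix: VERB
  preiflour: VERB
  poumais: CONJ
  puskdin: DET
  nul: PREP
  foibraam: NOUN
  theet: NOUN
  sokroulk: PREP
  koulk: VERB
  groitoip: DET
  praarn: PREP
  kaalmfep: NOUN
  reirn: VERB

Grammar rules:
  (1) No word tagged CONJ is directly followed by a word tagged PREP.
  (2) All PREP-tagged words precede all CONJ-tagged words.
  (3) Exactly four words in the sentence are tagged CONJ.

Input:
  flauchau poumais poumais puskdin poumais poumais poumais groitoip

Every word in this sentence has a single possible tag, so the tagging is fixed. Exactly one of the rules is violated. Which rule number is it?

3

Fixed tagging: PREP CONJ CONJ DET CONJ CONJ CONJ DET.
Applying the rules: R1 pass, R2 pass, R3 fail.
Only rule 3 fails.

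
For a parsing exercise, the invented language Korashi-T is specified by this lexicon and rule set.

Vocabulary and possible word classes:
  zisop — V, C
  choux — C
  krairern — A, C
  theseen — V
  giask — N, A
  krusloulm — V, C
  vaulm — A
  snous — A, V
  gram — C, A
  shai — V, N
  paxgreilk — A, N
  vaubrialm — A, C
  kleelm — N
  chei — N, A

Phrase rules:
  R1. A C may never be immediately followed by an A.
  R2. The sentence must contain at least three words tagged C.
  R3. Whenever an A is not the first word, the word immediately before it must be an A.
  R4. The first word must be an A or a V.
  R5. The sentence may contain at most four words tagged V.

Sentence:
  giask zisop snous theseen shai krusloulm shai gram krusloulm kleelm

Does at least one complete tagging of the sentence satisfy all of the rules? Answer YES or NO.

YES

Candidates per position — 1:giask {N,A}; 2:zisop {V,C}; 3:snous {A,V}; 4:theseen {V}; 5:shai {V,N}; 6:krusloulm {V,C}; 7:shai {V,N}; 8:gram {C,A}; 9:krusloulm {V,C}; 10:kleelm {N}.
One satisfying assignment: A C V V N C V C V N.
Checking: rule 1 ok; rule 2 ok; rule 3 ok; rule 4 ok; rule 5 ok.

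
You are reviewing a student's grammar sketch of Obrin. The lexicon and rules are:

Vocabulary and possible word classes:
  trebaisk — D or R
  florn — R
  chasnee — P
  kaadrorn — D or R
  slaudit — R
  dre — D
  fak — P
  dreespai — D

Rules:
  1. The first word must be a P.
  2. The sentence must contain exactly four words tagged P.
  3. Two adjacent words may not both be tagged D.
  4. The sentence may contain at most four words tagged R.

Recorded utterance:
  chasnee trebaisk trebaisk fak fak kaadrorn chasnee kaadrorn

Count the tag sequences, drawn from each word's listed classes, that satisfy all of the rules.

12

Candidates per position — 1:chasnee {P}; 2:trebaisk {D,R}; 3:trebaisk {D,R}; 4:fak {P}; 5:fak {P}; 6:kaadrorn {D,R}; 7:chasnee {P}; 8:kaadrorn {D,R}.
There are 16 candidate sequences in total.
Checking each against the rules leaves 12 sequences.
Count = 12.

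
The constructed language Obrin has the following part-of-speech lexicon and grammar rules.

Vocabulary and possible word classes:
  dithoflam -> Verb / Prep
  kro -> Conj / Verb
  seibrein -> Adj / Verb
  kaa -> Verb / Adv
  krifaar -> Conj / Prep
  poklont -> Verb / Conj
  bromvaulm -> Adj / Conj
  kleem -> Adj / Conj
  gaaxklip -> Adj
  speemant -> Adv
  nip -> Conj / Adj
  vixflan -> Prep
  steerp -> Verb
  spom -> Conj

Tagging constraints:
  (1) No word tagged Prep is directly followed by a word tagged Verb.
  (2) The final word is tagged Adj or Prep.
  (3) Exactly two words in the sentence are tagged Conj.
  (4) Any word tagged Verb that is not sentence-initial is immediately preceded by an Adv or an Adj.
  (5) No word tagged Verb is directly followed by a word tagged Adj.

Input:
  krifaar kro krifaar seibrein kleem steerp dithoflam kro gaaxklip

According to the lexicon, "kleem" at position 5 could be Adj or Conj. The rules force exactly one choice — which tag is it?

Candidates per position — 1:krifaar {Conj,Prep}; 2:kro {Conj,Verb}; 3:krifaar {Conj,Prep}; 4:seibrein {Adj,Verb}; 5:kleem {Adj,Conj}; 6:steerp {Verb}; 7:dithoflam {Verb,Prep}; 8:kro {Conj,Verb}; 9:gaaxklip {Adj}.
Position 2: tagging it Verb would leave rule 4 unsatisfiable, so it must be Conj.
Position 4: tagging it Verb would leave rule 4 unsatisfiable, so it must be Adj.
Position 5: tagging it Conj would leave rule 4 unsatisfiable, so it must be Adj.
Position 7: tagging it Verb would leave rule 4 unsatisfiable, so it must be Prep.
Position 8: tagging it Verb would leave rule 1 unsatisfiable, so it must be Conj.
Position 1: tagging it Conj would leave rule 3 unsatisfiable, so it must be Prep.
Position 3: tagging it Conj would leave rule 3 unsatisfiable, so it must be Prep.
The unique satisfying tagging is: Prep Conj Prep Adj Adj Verb Prep Conj Adj.
Check: rule 1 satisfied; rule 2 satisfied; rule 3 satisfied; rule 4 satisfied; rule 5 satisfied.

Adj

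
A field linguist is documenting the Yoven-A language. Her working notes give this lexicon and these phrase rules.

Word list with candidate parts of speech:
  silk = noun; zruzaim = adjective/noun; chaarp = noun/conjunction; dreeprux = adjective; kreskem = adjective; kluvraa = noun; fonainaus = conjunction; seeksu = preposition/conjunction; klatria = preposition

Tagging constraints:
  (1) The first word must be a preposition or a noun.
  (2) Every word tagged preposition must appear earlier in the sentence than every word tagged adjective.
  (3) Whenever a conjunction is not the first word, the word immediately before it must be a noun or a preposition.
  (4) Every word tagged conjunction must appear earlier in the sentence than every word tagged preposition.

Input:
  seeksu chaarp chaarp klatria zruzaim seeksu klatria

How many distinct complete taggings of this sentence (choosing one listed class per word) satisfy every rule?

Candidates per position — 1:seeksu {preposition,conjunction}; 2:chaarp {noun,conjunction}; 3:chaarp {noun,conjunction}; 4:klatria {preposition}; 5:zruzaim {adjective,noun}; 6:seeksu {preposition,conjunction}; 7:klatria {preposition}.
There are 32 candidate sequences in total.
The sequences that satisfy every rule: preposition noun noun preposition noun preposition preposition.
Count = 1.

1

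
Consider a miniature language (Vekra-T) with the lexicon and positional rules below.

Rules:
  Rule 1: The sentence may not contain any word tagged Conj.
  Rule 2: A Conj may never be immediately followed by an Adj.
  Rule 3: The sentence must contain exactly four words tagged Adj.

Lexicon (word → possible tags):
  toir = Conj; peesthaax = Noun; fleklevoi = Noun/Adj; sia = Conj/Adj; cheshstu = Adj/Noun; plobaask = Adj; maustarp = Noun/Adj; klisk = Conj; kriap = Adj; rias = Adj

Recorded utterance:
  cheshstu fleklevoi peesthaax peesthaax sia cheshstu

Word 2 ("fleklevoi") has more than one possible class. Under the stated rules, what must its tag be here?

Adj

Candidates per position — 1:cheshstu {Adj,Noun}; 2:fleklevoi {Noun,Adj}; 3:peesthaax {Noun}; 4:peesthaax {Noun}; 5:sia {Conj,Adj}; 6:cheshstu {Adj,Noun}.
Word 1 cannot be Noun — rule 3 would then fail for every completion. It is Adj.
Word 2 cannot be Noun — rule 3 would then fail for every completion. It is Adj.
Word 5 cannot be Conj — rule 1 would then fail for every completion. It is Adj.
Word 6 cannot be Noun — rule 3 would then fail for every completion. It is Adj.
So the tagging must be: Adj Adj Noun Noun Adj Adj.
Checking: rule 1 ok; rule 2 ok; rule 3 ok.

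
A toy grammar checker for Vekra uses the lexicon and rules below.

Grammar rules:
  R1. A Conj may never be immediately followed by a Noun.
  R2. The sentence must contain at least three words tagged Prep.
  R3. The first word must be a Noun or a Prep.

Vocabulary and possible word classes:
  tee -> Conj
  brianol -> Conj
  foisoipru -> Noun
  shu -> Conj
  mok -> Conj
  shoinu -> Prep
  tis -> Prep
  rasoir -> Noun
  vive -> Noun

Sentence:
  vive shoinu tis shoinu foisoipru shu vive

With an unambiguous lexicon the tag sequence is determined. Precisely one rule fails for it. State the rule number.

1

Fixed tagging: Noun Prep Prep Prep Noun Conj Noun.
Checking each rule: R1 violated, R2 holds, R3 holds.
Only rule 1 fails.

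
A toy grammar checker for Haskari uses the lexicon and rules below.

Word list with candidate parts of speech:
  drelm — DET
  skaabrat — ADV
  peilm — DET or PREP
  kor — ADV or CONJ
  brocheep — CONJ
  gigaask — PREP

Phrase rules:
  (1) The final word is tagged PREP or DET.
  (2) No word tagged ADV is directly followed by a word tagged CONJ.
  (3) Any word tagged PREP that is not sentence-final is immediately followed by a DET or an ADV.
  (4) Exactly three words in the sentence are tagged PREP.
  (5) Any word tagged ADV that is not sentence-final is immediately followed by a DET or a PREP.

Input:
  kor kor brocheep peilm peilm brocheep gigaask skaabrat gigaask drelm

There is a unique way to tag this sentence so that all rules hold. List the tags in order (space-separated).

CONJ CONJ CONJ PREP DET CONJ PREP ADV PREP DET

Candidates per position — 1:kor {ADV,CONJ}; 2:kor {ADV,CONJ}; 3:brocheep {CONJ}; 4:peilm {DET,PREP}; 5:peilm {DET,PREP}; 6:brocheep {CONJ}; 7:gigaask {PREP}; 8:skaabrat {ADV}; 9:gigaask {PREP}; 10:drelm {DET}.
Position 1: ADV is ruled out by rule 2; that leaves CONJ.
Position 2: ADV is ruled out by rule 2; that leaves CONJ.
Position 5: PREP is ruled out by rule 3; that leaves DET.
Position 4: DET is ruled out by rule 4; that leaves PREP.
That leaves exactly one tagging: CONJ CONJ CONJ PREP DET CONJ PREP ADV PREP DET.
Verifying each rule — rule 1 satisfied; rule 2 satisfied; rule 3 satisfied; rule 4 satisfied; rule 5 satisfied.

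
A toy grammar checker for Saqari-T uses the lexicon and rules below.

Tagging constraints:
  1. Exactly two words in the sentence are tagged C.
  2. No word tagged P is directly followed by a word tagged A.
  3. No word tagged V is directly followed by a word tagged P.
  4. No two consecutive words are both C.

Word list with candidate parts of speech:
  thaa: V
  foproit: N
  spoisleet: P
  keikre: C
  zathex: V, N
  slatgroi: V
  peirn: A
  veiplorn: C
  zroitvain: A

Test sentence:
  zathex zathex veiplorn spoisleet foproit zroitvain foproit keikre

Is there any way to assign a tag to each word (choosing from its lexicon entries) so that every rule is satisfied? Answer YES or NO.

YES

Candidates per position — 1:zathex {V,N}; 2:zathex {V,N}; 3:veiplorn {C}; 4:spoisleet {P}; 5:foproit {N}; 6:zroitvain {A}; 7:foproit {N}; 8:keikre {C}.
One satisfying assignment: N V C P N A N C.
Checking: rule 1 ok; rule 2 ok; rule 3 ok; rule 4 ok.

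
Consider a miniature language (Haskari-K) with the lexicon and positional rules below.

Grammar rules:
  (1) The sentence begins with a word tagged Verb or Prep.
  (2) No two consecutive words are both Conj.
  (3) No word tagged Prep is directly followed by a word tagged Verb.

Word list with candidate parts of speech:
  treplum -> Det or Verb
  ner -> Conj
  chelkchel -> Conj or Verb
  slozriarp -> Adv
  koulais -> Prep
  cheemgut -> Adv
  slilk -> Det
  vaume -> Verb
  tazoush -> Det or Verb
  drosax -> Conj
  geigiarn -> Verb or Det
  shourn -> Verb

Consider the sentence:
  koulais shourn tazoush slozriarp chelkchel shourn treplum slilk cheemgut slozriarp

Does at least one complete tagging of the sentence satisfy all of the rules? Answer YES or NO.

Candidates per position — 1:koulais {Prep}; 2:shourn {Verb}; 3:tazoush {Det,Verb}; 4:slozriarp {Adv}; 5:chelkchel {Conj,Verb}; 6:shourn {Verb}; 7:treplum {Det,Verb}; 8:slilk {Det}; 9:cheemgut {Adv}; 10:slozriarp {Adv}.
Rule 3 cannot be satisfied by any choice of tags from the lexicon.
So there is no consistent tagging.

NO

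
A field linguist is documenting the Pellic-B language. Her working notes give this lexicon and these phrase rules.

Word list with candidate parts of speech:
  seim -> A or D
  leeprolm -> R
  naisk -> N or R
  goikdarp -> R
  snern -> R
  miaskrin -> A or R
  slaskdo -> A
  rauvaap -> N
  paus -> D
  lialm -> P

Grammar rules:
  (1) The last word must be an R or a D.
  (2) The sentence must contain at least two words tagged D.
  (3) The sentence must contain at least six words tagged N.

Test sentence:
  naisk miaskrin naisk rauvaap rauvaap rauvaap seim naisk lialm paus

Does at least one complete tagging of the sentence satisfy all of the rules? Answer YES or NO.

Candidates per position — 1:naisk {N,R}; 2:miaskrin {A,R}; 3:naisk {N,R}; 4:rauvaap {N}; 5:rauvaap {N}; 6:rauvaap {N}; 7:seim {A,D}; 8:naisk {N,R}; 9:lialm {P}; 10:paus {D}.
One satisfying assignment: N A N N N N D N P D.
Checking: rule 1 ok; rule 2 ok; rule 3 ok.

YES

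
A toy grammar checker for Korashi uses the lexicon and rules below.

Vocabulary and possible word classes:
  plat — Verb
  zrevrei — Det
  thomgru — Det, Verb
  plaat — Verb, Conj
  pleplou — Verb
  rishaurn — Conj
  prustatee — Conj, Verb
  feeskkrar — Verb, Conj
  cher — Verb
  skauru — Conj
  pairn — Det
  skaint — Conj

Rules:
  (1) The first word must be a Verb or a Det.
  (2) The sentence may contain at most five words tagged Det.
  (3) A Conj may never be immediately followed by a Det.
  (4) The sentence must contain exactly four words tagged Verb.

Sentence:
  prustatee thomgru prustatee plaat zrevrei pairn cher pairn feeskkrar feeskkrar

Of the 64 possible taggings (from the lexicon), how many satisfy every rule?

Candidates per position — 1:prustatee {Conj,Verb}; 2:thomgru {Det,Verb}; 3:prustatee {Conj,Verb}; 4:plaat {Verb,Conj}; 5:zrevrei {Det}; 6:pairn {Det}; 7:cher {Verb}; 8:pairn {Det}; 9:feeskkrar {Verb,Conj}; 10:feeskkrar {Verb,Conj}.
There are 64 candidate sequences in total.
The sequences that satisfy every rule: Verb Det Conj Verb Det Det Verb Det Verb Conj; Verb Det Conj Verb Det Det Verb Det Conj Verb; Verb Det Verb Verb Det Det Verb Det Conj Conj; Verb Verb Conj Verb Det Det Verb Det Conj Conj.
Count = 4.

4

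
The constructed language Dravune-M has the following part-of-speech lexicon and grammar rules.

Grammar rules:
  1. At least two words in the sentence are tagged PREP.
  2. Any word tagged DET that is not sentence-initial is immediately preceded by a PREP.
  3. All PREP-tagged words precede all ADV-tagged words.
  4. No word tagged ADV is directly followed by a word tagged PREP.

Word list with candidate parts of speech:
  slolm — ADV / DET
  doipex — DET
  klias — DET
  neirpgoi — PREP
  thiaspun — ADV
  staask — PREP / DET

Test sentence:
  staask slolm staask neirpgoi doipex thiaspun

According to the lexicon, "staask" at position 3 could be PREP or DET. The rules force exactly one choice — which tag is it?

PREP

Candidates per position — 1:staask {PREP,DET}; 2:slolm {ADV,DET}; 3:staask {PREP,DET}; 4:neirpgoi {PREP}; 5:doipex {DET}; 6:thiaspun {ADV}.
Word 2 cannot be ADV — rule 3 would then fail for every completion. It is DET.
Word 3 cannot be DET — rule 2 would then fail for every completion. It is PREP.
Word 1 cannot be DET — rule 2 would then fail for every completion. It is PREP.
The unique satisfying tagging is: PREP DET PREP PREP DET ADV.
Check: rule 1 ✓; rule 2 ✓; rule 3 ✓; rule 4 ✓.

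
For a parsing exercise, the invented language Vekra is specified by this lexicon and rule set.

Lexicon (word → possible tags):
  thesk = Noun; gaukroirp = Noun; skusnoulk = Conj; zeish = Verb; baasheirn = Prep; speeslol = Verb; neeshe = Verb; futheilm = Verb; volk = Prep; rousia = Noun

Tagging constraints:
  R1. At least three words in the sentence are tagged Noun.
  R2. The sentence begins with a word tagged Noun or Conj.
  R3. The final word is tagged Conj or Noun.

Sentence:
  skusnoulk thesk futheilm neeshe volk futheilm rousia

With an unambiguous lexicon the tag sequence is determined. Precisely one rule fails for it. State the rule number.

1

Fixed tagging: Conj Noun Verb Verb Prep Verb Noun.
Applying the rules: R1 violated, R2 holds, R3 holds.
Only rule 1 fails.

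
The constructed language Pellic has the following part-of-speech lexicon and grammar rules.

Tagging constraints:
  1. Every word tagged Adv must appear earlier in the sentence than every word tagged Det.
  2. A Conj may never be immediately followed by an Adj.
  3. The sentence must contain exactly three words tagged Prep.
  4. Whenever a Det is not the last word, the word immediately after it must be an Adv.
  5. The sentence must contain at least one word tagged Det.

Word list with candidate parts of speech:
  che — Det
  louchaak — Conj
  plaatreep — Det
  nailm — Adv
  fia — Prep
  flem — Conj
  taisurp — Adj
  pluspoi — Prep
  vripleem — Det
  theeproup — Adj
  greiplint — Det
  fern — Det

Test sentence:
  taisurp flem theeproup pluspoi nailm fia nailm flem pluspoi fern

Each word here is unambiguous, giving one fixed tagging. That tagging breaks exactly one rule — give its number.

Fixed tagging: Adj Conj Adj Prep Adv Prep Adv Conj Prep Det.
Applying the rules: R1 holds, R2 violated, R3 holds, R4 holds, R5 holds.
Only rule 2 fails.

2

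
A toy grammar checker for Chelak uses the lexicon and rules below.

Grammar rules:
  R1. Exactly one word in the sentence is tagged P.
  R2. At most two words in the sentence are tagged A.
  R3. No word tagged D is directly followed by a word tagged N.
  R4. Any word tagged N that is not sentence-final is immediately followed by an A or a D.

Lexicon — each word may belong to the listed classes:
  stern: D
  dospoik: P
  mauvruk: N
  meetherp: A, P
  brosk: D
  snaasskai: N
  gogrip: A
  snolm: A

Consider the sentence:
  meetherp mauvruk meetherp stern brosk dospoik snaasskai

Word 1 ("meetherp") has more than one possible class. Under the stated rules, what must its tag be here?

Candidates per position — 1:meetherp {A,P}; 2:mauvruk {N}; 3:meetherp {A,P}; 4:stern {D}; 5:brosk {D}; 6:dospoik {P}; 7:snaasskai {N}.
At position 1, choosing P makes rule 1 impossible to satisfy; hence A.
At position 3, choosing P makes rule 1 impossible to satisfy; hence A.
The only consistent sequence is: A N A D D P N.
Check: rule 1 holds; rule 2 holds; rule 3 holds; rule 4 holds.

A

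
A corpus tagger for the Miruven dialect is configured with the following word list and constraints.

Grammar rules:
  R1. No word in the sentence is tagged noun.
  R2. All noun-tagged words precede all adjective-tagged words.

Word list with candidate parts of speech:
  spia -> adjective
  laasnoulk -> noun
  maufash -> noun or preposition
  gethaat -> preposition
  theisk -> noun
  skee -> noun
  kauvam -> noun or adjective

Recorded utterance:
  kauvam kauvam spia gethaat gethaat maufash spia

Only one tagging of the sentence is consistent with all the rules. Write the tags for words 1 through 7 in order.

Candidates per position — 1:kauvam {noun,adjective}; 2:kauvam {noun,adjective}; 3:spia {adjective}; 4:gethaat {preposition}; 5:gethaat {preposition}; 6:maufash {noun,preposition}; 7:spia {adjective}.
Position 1: tagging it noun would leave rule 1 unsatisfiable, so it must be adjective.
Position 2: tagging it noun would leave rule 1 unsatisfiable, so it must be adjective.
Position 6: tagging it noun would leave rule 1 unsatisfiable, so it must be preposition.
So the tagging must be: adjective adjective adjective preposition preposition preposition adjective.
Verifying each rule — rule 1 ✓; rule 2 ✓.

adjective adjective adjective preposition preposition preposition adjective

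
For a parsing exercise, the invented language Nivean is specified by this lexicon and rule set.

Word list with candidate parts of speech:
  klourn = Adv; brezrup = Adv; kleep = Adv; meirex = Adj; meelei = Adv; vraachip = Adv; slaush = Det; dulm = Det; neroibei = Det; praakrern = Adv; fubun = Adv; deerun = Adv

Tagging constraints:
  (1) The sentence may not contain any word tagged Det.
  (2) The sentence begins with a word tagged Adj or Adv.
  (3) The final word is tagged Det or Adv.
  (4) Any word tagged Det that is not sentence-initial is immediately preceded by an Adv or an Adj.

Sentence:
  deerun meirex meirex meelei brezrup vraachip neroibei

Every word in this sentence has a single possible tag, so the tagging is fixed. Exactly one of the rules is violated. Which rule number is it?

Fixed tagging: Adv Adj Adj Adv Adv Adv Det.
Checking each rule: R1 ✗, R2 ✓, R3 ✓, R4 ✓.
Only rule 1 fails.

1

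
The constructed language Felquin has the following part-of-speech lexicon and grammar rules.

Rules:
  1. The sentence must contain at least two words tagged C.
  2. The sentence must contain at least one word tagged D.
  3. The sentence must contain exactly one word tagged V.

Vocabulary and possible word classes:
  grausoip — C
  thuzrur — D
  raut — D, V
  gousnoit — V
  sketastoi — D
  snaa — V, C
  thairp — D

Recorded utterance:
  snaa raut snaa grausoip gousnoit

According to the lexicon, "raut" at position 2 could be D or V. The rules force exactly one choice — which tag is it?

Candidates per position — 1:snaa {V,C}; 2:raut {D,V}; 3:snaa {V,C}; 4:grausoip {C}; 5:gousnoit {V}.
Position 1: tagging it V would leave rule 3 unsatisfiable, so it must be C.
Position 2: tagging it V would leave rule 2 unsatisfiable, so it must be D.
Position 3: tagging it V would leave rule 3 unsatisfiable, so it must be C.
So the tagging must be: C D C C V.
Check: rule 1 satisfied; rule 2 satisfied; rule 3 satisfied.

D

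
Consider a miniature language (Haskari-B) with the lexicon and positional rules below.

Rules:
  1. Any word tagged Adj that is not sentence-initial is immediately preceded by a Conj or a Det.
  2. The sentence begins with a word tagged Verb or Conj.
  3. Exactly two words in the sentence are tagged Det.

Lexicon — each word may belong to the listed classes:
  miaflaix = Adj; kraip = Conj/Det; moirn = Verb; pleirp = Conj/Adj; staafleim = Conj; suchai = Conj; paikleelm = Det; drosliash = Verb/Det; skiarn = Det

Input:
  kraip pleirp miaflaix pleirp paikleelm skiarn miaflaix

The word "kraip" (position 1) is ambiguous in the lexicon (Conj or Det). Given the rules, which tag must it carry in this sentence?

Conj

Candidates per position — 1:kraip {Conj,Det}; 2:pleirp {Conj,Adj}; 3:miaflaix {Adj}; 4:pleirp {Conj,Adj}; 5:paikleelm {Det}; 6:skiarn {Det}; 7:miaflaix {Adj}.
Position 1: Det is ruled out by rule 2; that leaves Conj.
Position 2: Adj is ruled out by rule 1; that leaves Conj.
Position 4: Adj is ruled out by rule 1; that leaves Conj.
The unique satisfying tagging is: Conj Conj Adj Conj Det Det Adj.
Rule-by-rule: rule 1 ✓; rule 2 ✓; rule 3 ✓.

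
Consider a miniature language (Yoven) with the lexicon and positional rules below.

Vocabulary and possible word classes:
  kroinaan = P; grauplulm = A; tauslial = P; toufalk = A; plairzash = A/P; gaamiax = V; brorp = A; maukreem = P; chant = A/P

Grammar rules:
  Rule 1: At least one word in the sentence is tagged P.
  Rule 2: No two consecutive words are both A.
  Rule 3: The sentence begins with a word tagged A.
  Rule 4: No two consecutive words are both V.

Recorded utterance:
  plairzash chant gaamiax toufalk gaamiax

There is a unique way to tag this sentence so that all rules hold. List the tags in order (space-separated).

Candidates per position — 1:plairzash {A,P}; 2:chant {A,P}; 3:gaamiax {V}; 4:toufalk {A}; 5:gaamiax {V}.
Position 1: tagging it P would leave rule 3 unsatisfiable, so it must be A.
Position 2: tagging it A would leave rule 1 unsatisfiable, so it must be P.
The unique satisfying tagging is: A P V A V.
Checking: rule 1 ok; rule 2 ok; rule 3 ok; rule 4 ok.

A P V A V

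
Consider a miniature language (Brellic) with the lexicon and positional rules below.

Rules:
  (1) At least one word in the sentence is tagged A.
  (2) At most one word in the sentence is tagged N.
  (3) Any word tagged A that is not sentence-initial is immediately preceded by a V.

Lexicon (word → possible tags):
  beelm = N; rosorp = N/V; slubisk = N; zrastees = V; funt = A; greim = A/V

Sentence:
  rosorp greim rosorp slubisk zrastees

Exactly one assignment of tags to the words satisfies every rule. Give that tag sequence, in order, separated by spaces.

V A V N V

Candidates per position — 1:rosorp {N,V}; 2:greim {A,V}; 3:rosorp {N,V}; 4:slubisk {N}; 5:zrastees {V}.
Word 1 cannot be N — rule 2 would then fail for every completion. It is V.
Word 2 cannot be V — rule 1 would then fail for every completion. It is A.
Word 3 cannot be N — rule 2 would then fail for every completion. It is V.
That leaves exactly one tagging: V A V N V.
Verifying each rule — rule 1 holds; rule 2 holds; rule 3 holds.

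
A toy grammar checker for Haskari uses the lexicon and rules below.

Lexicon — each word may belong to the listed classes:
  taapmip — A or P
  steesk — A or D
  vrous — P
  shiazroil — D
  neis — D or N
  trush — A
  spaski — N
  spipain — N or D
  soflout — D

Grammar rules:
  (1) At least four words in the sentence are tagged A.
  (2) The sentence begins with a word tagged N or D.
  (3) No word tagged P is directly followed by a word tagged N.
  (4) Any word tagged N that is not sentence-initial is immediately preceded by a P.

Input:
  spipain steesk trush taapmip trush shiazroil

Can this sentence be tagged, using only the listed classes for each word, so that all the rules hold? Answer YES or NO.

YES

Candidates per position — 1:spipain {N,D}; 2:steesk {A,D}; 3:trush {A}; 4:taapmip {A,P}; 5:trush {A}; 6:shiazroil {D}.
One satisfying assignment: N A A A A D.
Rule-by-rule: rule 1 ✓; rule 2 ✓; rule 3 ✓; rule 4 ✓.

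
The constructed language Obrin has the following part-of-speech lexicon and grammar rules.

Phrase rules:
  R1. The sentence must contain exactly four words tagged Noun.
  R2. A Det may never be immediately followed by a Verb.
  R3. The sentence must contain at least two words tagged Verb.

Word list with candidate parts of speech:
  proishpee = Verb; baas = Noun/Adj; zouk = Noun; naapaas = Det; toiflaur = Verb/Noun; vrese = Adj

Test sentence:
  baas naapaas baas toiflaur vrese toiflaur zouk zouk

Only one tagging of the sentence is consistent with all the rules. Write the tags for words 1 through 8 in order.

Noun Det Noun Verb Adj Verb Noun Noun

Candidates per position — 1:baas {Noun,Adj}; 2:naapaas {Det}; 3:baas {Noun,Adj}; 4:toiflaur {Verb,Noun}; 5:vrese {Adj}; 6:toiflaur {Verb,Noun}; 7:zouk {Noun}; 8:zouk {Noun}.
If word 4 were Noun, no tagging could satisfy rule 3; so word 4 is Verb.
If word 6 were Noun, no tagging could satisfy rule 3; so word 6 is Verb.
If word 1 were Adj, no tagging could satisfy rule 1; so word 1 is Noun.
If word 3 were Adj, no tagging could satisfy rule 1; so word 3 is Noun.
The unique satisfying tagging is: Noun Det Noun Verb Adj Verb Noun Noun.
Check: rule 1 ok; rule 2 ok; rule 3 ok.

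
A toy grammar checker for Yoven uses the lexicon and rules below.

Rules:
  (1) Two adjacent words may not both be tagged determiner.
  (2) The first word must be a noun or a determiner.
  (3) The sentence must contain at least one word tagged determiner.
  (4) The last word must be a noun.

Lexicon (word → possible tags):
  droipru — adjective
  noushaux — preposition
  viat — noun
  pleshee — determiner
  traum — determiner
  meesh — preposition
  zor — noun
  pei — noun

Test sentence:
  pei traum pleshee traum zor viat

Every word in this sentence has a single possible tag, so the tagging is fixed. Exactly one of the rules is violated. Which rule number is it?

Fixed tagging: noun determiner determiner determiner noun noun.
Rule check: R1 fail, R2 pass, R3 pass, R4 pass.
Only rule 1 fails.

1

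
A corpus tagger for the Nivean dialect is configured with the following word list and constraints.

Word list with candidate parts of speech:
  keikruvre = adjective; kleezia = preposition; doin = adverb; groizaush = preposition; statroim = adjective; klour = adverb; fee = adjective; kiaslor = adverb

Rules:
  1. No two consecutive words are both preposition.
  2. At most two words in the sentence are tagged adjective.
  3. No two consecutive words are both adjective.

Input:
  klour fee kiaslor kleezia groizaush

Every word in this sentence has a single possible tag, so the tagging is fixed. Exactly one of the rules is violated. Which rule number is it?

1

Fixed tagging: adverb adjective adverb preposition preposition.
Applying the rules: R1 fails, R2 ok, R3 ok.
Only rule 1 fails.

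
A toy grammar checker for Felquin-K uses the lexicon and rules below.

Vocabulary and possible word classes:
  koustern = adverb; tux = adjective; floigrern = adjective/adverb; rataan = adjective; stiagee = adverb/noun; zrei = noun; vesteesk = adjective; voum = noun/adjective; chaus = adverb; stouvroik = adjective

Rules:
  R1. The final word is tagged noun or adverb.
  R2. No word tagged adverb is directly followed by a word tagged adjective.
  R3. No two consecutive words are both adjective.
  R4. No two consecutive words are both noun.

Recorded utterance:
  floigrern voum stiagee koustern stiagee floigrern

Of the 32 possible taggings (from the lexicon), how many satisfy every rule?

4

Candidates per position — 1:floigrern {adjective,adverb}; 2:voum {noun,adjective}; 3:stiagee {adverb,noun}; 4:koustern {adverb}; 5:stiagee {adverb,noun}; 6:floigrern {adjective,adverb}.
There are 32 candidate sequences in total.
The sequences that satisfy every rule: adjective noun adverb adverb adverb adverb; adjective noun adverb adverb noun adverb; adverb noun adverb adverb adverb adverb; adverb noun adverb adverb noun adverb.
Count = 4.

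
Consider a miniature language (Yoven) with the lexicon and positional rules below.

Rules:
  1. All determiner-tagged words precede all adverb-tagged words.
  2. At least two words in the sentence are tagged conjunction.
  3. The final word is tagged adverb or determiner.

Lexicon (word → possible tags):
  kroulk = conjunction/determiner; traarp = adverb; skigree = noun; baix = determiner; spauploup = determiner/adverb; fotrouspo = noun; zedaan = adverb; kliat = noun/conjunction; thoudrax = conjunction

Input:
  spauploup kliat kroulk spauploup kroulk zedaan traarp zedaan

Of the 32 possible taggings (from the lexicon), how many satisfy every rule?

9

Candidates per position — 1:spauploup {determiner,adverb}; 2:kliat {noun,conjunction}; 3:kroulk {conjunction,determiner}; 4:spauploup {determiner,adverb}; 5:kroulk {conjunction,determiner}; 6:zedaan {adverb}; 7:traarp {adverb}; 8:zedaan {adverb}.
There are 32 candidate sequences in total.
Checking each against the rules leaves 9 sequences.
Count = 9.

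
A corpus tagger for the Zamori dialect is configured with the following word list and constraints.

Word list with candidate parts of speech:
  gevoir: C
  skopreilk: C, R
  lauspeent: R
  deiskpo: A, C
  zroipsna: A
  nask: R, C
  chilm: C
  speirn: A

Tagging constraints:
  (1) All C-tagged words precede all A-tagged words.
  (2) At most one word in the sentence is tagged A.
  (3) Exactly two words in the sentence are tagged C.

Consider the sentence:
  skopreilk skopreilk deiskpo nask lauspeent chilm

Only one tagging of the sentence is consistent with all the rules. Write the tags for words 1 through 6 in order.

Candidates per position — 1:skopreilk {C,R}; 2:skopreilk {C,R}; 3:deiskpo {A,C}; 4:nask {R,C}; 5:lauspeent {R}; 6:chilm {C}.
If word 3 were A, no tagging could satisfy rule 1; so word 3 is C.
If word 4 were C, no tagging could satisfy rule 3; so word 4 is R.
If word 1 were C, no tagging could satisfy rule 3; so word 1 is R.
If word 2 were C, no tagging could satisfy rule 3; so word 2 is R.
That leaves exactly one tagging: R R C R R C.
Verifying each rule — rule 1 ok; rule 2 ok; rule 3 ok.

R R C R R C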